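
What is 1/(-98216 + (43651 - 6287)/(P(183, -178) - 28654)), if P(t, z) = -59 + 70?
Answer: -28643/2813238252 ≈ -1.0182e-5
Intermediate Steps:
P(t, z) = 11
1/(-98216 + (43651 - 6287)/(P(183, -178) - 28654)) = 1/(-98216 + (43651 - 6287)/(11 - 28654)) = 1/(-98216 + 37364/(-28643)) = 1/(-98216 + 37364*(-1/28643)) = 1/(-98216 - 37364/28643) = 1/(-2813238252/28643) = -28643/2813238252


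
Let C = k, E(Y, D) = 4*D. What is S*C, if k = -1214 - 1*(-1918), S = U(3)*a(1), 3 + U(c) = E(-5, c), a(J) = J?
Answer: 6336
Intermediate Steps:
U(c) = -3 + 4*c
S = 9 (S = (-3 + 4*3)*1 = (-3 + 12)*1 = 9*1 = 9)
k = 704 (k = -1214 + 1918 = 704)
C = 704
S*C = 9*704 = 6336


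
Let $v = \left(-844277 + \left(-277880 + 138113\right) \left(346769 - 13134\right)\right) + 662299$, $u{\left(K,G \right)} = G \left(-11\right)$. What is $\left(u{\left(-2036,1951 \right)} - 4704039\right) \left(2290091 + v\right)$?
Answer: $220345599081166000$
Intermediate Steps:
$u{\left(K,G \right)} = - 11 G$
$v = -46631345023$ ($v = \left(-844277 - 46631163045\right) + 662299 = -46632007322 + 662299 = -46631345023$)
$\left(u{\left(-2036,1951 \right)} - 4704039\right) \left(2290091 + v\right) = \left(\left(-11\right) 1951 - 4704039\right) \left(2290091 - 46631345023\right) = \left(-21461 - 4704039\right) \left(-46629054932\right) = \left(-4725500\right) \left(-46629054932\right) = 220345599081166000$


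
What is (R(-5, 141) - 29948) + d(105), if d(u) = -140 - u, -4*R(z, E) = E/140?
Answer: -16908221/560 ≈ -30193.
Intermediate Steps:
R(z, E) = -E/560 (R(z, E) = -E/(4*140) = -E/560)
(R(-5, 141) - 29948) + d(105) = (-1/560*141 - 29948) + (-140 - 1*105) = (-141/560 - 29948) + (-140 - 105) = -16771021/560 - 245 = -16908221/560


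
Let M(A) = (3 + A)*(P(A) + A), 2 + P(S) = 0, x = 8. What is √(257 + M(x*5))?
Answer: √1891 ≈ 43.486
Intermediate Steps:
P(S) = -2 (P(S) = -2 + 0 = -2)
M(A) = (-2 + A)*(3 + A) (M(A) = (3 + A)*(-2 + A) = (-2 + A)*(3 + A))
√(257 + M(x*5)) = √(257 + (-6 + 8*5 + (8*5)²)) = √(257 + (-6 + 40 + 40²)) = √(257 + (-6 + 40 + 1600)) = √(257 + 1634) = √1891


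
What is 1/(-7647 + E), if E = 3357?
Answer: -1/4290 ≈ -0.00023310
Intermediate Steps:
1/(-7647 + E) = 1/(-7647 + 3357) = 1/(-4290) = -1/4290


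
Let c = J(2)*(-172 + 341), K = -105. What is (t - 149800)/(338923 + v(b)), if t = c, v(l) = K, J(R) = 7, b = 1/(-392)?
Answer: -148617/338818 ≈ -0.43863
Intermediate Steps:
b = -1/392 ≈ -0.0025510
v(l) = -105
c = 1183 (c = 7*(-172 + 341) = 7*169 = 1183)
t = 1183
(t - 149800)/(338923 + v(b)) = (1183 - 149800)/(338923 - 105) = -148617/338818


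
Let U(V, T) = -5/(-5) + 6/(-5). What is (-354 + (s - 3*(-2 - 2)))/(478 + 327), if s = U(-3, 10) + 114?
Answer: -163/575 ≈ -0.28348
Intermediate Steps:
U(V, T) = -⅕ (U(V, T) = -5*(-⅕) + 6*(-⅕) = 1 - 6/5 = -⅕)
s = 569/5 (s = -⅕ + 114 = 569/5 ≈ 113.80)
(-354 + (s - 3*(-2 - 2)))/(478 + 327) = (-354 + (569/5 - 3*(-2 - 2)))/(478 + 327) = (-354 + (569/5 - 3*(-4)))/805 = (-354 + (569/5 - 1*(-12)))*(1/805) = (-354 + (569/5 + 12))*(1/805) = (-354 + 629/5)*(1/805) = -1141/5*1/805 = -163/575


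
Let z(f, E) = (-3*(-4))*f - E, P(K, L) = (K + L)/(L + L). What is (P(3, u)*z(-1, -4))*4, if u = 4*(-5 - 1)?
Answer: -14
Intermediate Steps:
u = -24 (u = 4*(-6) = -24)
P(K, L) = (K + L)/(2*L) (P(K, L) = (K + L)/((2*L)) = (K + L)*(1/(2*L)) = (K + L)/(2*L))
z(f, E) = -E + 12*f (z(f, E) = 12*f - E = -E + 12*f)
(P(3, u)*z(-1, -4))*4 = (((1/2)*(3 - 24)/(-24))*(-1*(-4) + 12*(-1)))*4 = (((1/2)*(-1/24)*(-21))*(4 - 12))*4 = ((7/16)*(-8))*4 = -7/2*4 = -14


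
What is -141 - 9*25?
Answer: -366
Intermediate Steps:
-141 - 9*25 = -141 - 225 = -366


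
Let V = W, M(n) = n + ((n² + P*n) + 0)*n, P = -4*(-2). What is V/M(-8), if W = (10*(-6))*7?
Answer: 105/2 ≈ 52.500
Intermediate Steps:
P = 8
W = -420 (W = -60*7 = -420)
M(n) = n + n*(n² + 8*n) (M(n) = n + ((n² + 8*n) + 0)*n = n + (n² + 8*n)*n = n + n*(n² + 8*n))
V = -420
V/M(-8) = -420*(-1/(8*(1 + (-8)² + 8*(-8)))) = -420*(-1/(8*(1 + 64 - 64))) = -420/((-8*1)) = -420/(-8) = -420*(-⅛) = 105/2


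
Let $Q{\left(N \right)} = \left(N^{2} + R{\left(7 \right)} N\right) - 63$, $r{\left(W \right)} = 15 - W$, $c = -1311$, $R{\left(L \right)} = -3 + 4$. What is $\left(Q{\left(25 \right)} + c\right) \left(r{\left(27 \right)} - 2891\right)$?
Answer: $2101772$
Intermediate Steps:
$R{\left(L \right)} = 1$
$Q{\left(N \right)} = -63 + N + N^{2}$ ($Q{\left(N \right)} = \left(N^{2} + 1 N\right) - 63 = \left(N^{2} + N\right) - 63 = \left(N + N^{2}\right) - 63 = -63 + N + N^{2}$)
$\left(Q{\left(25 \right)} + c\right) \left(r{\left(27 \right)} - 2891\right) = \left(\left(-63 + 25 + 25^{2}\right) - 1311\right) \left(\left(15 - 27\right) - 2891\right) = \left(\left(-63 + 25 + 625\right) - 1311\right) \left(\left(15 - 27\right) - 2891\right) = \left(587 - 1311\right) \left(-12 - 2891\right) = \left(-724\right) \left(-2903\right) = 2101772$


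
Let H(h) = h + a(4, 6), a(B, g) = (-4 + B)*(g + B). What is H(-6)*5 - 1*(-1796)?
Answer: 1766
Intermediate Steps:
a(B, g) = (-4 + B)*(B + g)
H(h) = h (H(h) = h + (4² - 4*4 - 4*6 + 4*6) = h + (16 - 16 - 24 + 24) = h + 0 = h)
H(-6)*5 - 1*(-1796) = -6*5 - 1*(-1796) = -30 + 1796 = 1766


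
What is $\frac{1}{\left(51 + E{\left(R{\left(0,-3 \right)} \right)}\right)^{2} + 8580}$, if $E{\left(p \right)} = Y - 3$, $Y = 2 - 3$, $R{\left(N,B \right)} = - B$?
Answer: $\frac{1}{10789} \approx 9.2687 \cdot 10^{-5}$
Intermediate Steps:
$Y = -1$
$E{\left(p \right)} = -4$ ($E{\left(p \right)} = -1 - 3 = -4$)
$\frac{1}{\left(51 + E{\left(R{\left(0,-3 \right)} \right)}\right)^{2} + 8580} = \frac{1}{\left(51 - 4\right)^{2} + 8580} = \frac{1}{47^{2} + 8580} = \frac{1}{2209 + 8580} = \frac{1}{10789}$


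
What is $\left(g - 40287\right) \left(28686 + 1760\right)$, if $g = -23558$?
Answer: $-1943824870$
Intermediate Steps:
$\left(g - 40287\right) \left(28686 + 1760\right) = \left(-23558 - 40287\right) \left(28686 + 1760\right) = \left(-63845\right) 30446 = -1943824870$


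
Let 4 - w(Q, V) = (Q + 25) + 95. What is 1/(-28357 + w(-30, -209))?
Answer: -1/28443 ≈ -3.5158e-5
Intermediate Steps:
w(Q, V) = -116 - Q (w(Q, V) = 4 - ((Q + 25) + 95) = 4 - ((25 + Q) + 95) = 4 - (120 + Q) = 4 + (-120 - Q) = -116 - Q)
1/(-28357 + w(-30, -209)) = 1/(-28357 + (-116 - 1*(-30))) = 1/(-28357 + (-116 + 30)) = 1/(-28357 - 86) = 1/(-28443) = -1/28443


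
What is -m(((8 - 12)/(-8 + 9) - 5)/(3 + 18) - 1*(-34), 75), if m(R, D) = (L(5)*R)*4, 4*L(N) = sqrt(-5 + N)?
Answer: 0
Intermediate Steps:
L(N) = sqrt(-5 + N)/4
m(R, D) = 0 (m(R, D) = ((sqrt(-5 + 5)/4)*R)*4 = ((sqrt(0)/4)*R)*4 = (((1/4)*0)*R)*4 = (0*R)*4 = 0*4 = 0)
-m(((8 - 12)/(-8 + 9) - 5)/(3 + 18) - 1*(-34), 75) = -1*0 = 0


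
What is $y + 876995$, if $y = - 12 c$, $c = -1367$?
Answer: $893399$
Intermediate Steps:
$y = 16404$ ($y = \left(-12\right) \left(-1367\right) = 16404$)
$y + 876995 = 16404 + 876995 = 893399$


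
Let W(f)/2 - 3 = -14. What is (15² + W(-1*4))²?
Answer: 41209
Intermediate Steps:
W(f) = -22 (W(f) = 6 + 2*(-14) = 6 - 28 = -22)
(15² + W(-1*4))² = (15² - 22)² = (225 - 22)² = 203² = 41209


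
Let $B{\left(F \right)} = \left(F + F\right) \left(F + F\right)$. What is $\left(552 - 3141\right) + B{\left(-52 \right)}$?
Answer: $8227$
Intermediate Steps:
$B{\left(F \right)} = 4 F^{2}$ ($B{\left(F \right)} = 2 F 2 F = 4 F^{2}$)
$\left(552 - 3141\right) + B{\left(-52 \right)} = \left(552 - 3141\right) + 4 \left(-52\right)^{2} = -2589 + 4 \cdot 2704 = -2589 + 10816 = 8227$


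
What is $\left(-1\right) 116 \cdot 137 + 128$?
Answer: $-15764$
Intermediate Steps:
$\left(-1\right) 116 \cdot 137 + 128 = \left(-116\right) 137 + 128 = -15892 + 128 = -15764$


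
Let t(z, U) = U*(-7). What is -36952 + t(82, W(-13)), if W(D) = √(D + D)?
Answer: -36952 - 7*I*√26 ≈ -36952.0 - 35.693*I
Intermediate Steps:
W(D) = √2*√D (W(D) = √(2*D) = √2*√D)
t(z, U) = -7*U
-36952 + t(82, W(-13)) = -36952 - 7*√2*√(-13) = -36952 - 7*√2*I*√13 = -36952 - 7*I*√26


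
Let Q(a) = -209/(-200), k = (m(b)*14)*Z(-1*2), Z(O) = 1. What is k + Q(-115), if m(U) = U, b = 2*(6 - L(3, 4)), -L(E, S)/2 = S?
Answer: 78609/200 ≈ 393.04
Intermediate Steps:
L(E, S) = -2*S
b = 28 (b = 2*(6 - (-2)*4) = 2*(6 - 1*(-8)) = 2*(6 + 8) = 2*14 = 28)
k = 392 (k = (28*14)*1 = 392*1 = 392)
Q(a) = 209/200 (Q(a) = -209*(-1/200) = 209/200)
k + Q(-115) = 392 + 209/200 = 78609/200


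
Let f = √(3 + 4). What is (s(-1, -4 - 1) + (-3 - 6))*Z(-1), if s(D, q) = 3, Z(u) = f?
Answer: -6*√7 ≈ -15.875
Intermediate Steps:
f = √7 ≈ 2.6458
Z(u) = √7
(s(-1, -4 - 1) + (-3 - 6))*Z(-1) = (3 + (-3 - 6))*√7 = (3 - 9)*√7 = -6*√7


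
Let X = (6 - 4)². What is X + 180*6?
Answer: 1084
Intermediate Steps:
X = 4 (X = 2² = 4)
X + 180*6 = 4 + 180*6 = 4 + 1080 = 1084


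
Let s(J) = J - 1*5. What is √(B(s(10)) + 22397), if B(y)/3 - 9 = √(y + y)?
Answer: √(22424 + 3*√10) ≈ 149.78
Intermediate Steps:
s(J) = -5 + J (s(J) = J - 5 = -5 + J)
B(y) = 27 + 3*√2*√y (B(y) = 27 + 3*√(y + y) = 27 + 3*√(2*y) = 27 + 3*(√2*√y) = 27 + 3*√2*√y)
√(B(s(10)) + 22397) = √((27 + 3*√2*√(-5 + 10)) + 22397) = √((27 + 3*√2*√5) + 22397) = √((27 + 3*√10) + 22397) = √(22424 + 3*√10)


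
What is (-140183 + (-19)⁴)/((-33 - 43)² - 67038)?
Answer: 4931/30631 ≈ 0.16098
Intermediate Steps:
(-140183 + (-19)⁴)/((-33 - 43)² - 67038) = (-140183 + 130321)/((-76)² - 67038) = -9862/(5776 - 67038) = -9862/(-61262) = -9862*(-1/61262) = 4931/30631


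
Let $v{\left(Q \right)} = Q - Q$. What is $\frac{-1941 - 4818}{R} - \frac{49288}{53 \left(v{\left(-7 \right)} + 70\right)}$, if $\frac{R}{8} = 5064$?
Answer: $- \frac{336971891}{25049920} \approx -13.452$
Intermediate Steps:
$v{\left(Q \right)} = 0$
$R = 40512$ ($R = 8 \cdot 5064 = 40512$)
$\frac{-1941 - 4818}{R} - \frac{49288}{53 \left(v{\left(-7 \right)} + 70\right)} = \frac{-1941 - 4818}{40512} - \frac{49288}{53 \left(0 + 70\right)} = \left(-1941 - 4818\right) \frac{1}{40512} - \frac{49288}{53 \cdot 70} = \left(-6759\right) \frac{1}{40512} - \frac{49288}{3710} = - \frac{2253}{13504} - \frac{24644}{1855} = - \frac{336971891}{25049920}$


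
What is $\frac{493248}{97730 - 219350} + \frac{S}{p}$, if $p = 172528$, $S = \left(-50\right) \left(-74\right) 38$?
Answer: $- \frac{708326239}{218571410} \approx -3.2407$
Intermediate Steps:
$S = 140600$ ($S = 3700 \cdot 38 = 140600$)
$\frac{493248}{97730 - 219350} + \frac{S}{p} = \frac{493248}{97730 - 219350} + \frac{140600}{172528} = \frac{493248}{-121620} + 140600 \cdot \frac{1}{172528} = 493248 \left(- \frac{1}{121620}\right) + \frac{17575}{21566} = - \frac{41104}{10135} + \frac{17575}{21566} = - \frac{708326239}{218571410}$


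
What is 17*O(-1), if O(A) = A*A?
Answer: 17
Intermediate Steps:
O(A) = A²
17*O(-1) = 17*(-1)² = 17*1 = 17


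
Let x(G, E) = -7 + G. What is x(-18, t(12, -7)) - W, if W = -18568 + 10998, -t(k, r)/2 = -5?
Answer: 7545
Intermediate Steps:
t(k, r) = 10 (t(k, r) = -2*(-5) = 10)
W = -7570
x(-18, t(12, -7)) - W = (-7 - 18) - 1*(-7570) = -25 + 7570 = 7545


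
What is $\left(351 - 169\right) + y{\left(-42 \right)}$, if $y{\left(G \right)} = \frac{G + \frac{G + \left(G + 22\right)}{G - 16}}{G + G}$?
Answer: $\frac{444539}{2436} \approx 182.49$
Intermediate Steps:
$y{\left(G \right)} = \frac{G + \frac{22 + 2 G}{-16 + G}}{2 G}$ ($y{\left(G \right)} = \frac{G + \frac{G + \left(22 + G\right)}{-16 + G}}{2 G} = \left(G + \frac{22 + 2 G}{-16 + G}\right) \frac{1}{2 G} = \frac{G + \frac{22 + 2 G}{-16 + G}}{2 G}$)
$\left(351 - 169\right) + y{\left(-42 \right)} = \left(351 - 169\right) + \frac{22 + \left(-42\right)^{2} - -588}{2 \left(-42\right) \left(-16 - 42\right)} = 182 + \frac{1}{2} \left(- \frac{1}{42}\right) \frac{1}{-58} \left(22 + 1764 + 588\right) = 182 + \frac{1}{2} \left(- \frac{1}{42}\right) \left(- \frac{1}{58}\right) 2374 = 182 + \frac{1187}{2436} = \frac{444539}{2436}$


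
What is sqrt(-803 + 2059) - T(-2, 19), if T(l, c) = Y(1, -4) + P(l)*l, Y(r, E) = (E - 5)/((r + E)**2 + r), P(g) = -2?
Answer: -31/10 + 2*sqrt(314) ≈ 32.340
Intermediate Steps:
Y(r, E) = (-5 + E)/(r + (E + r)**2) (Y(r, E) = (-5 + E)/((E + r)**2 + r) = (-5 + E)/(r + (E + r)**2))
T(l, c) = -9/10 - 2*l (T(l, c) = (-5 - 4)/(1 + (-4 + 1)**2) - 2*l = -9/(1 + (-3)**2) - 2*l = -9/(1 + 9) - 2*l = -9/10 - 2*l)
sqrt(-803 + 2059) - T(-2, 19) = sqrt(-803 + 2059) - (-9/10 - 2*(-2)) = sqrt(1256) - (-9/10 + 4) = 2*sqrt(314) - 1*31/10 = 2*sqrt(314) - 31/10 = -31/10 + 2*sqrt(314)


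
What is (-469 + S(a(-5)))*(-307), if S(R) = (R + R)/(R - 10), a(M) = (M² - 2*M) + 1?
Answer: 1860727/13 ≈ 1.4313e+5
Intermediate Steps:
a(M) = 1 + M² - 2*M
S(R) = 2*R/(-10 + R) (S(R) = (2*R)/(-10 + R) = 2*R/(-10 + R))
(-469 + S(a(-5)))*(-307) = (-469 + 2*(1 + (-5)² - 2*(-5))/(-10 + (1 + (-5)² - 2*(-5))))*(-307) = (-469 + 2*(1 + 25 + 10)/(-10 + (1 + 25 + 10)))*(-307) = (-469 + 2*36/(-10 + 36))*(-307) = (-469 + 2*36/26)*(-307) = (-469 + 2*36*(1/26))*(-307) = (-469 + 36/13)*(-307) = -6061/13*(-307) = 1860727/13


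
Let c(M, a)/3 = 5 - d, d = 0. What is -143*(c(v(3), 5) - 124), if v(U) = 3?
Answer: 15587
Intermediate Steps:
c(M, a) = 15 (c(M, a) = 3*(5 - 1*0) = 3*(5 + 0) = 3*5 = 15)
-143*(c(v(3), 5) - 124) = -143*(15 - 124) = -143*(-109) = 15587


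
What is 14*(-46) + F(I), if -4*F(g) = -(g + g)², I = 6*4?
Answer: -68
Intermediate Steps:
I = 24
F(g) = g² (F(g) = -(-1)*(g + g)²/4 = -(-1)*(2*g)²/4 = -(-1)*4*g²/4 = -(-1)*g² = g²)
14*(-46) + F(I) = 14*(-46) + 24² = -644 + 576 = -68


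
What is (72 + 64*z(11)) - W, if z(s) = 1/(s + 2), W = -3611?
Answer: 47943/13 ≈ 3687.9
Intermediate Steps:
z(s) = 1/(2 + s)
(72 + 64*z(11)) - W = (72 + 64/(2 + 11)) - 1*(-3611) = (72 + 64/13) + 3611 = 1000/13 + 3611 = 47943/13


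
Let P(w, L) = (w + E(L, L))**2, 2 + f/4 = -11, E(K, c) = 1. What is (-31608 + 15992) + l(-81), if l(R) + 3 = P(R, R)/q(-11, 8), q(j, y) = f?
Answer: -204647/13 ≈ -15742.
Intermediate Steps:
f = -52 (f = -8 + 4*(-11) = -8 - 44 = -52)
q(j, y) = -52
P(w, L) = (1 + w)**2 (P(w, L) = (w + 1)**2 = (1 + w)**2)
l(R) = -3 - (1 + R)**2/52 (l(R) = -3 + (1 + R)**2/(-52) = -3 + (1 + R)**2*(-1/52) = -3 - (1 + R)**2/52)
(-31608 + 15992) + l(-81) = (-31608 + 15992) + (-3 - (1 - 81)**2/52) = -15616 + (-3 - 1/52*(-80)**2) = -15616 + (-3 - 1/52*6400) = -15616 + (-3 - 1600/13) = -15616 - 1639/13 = -204647/13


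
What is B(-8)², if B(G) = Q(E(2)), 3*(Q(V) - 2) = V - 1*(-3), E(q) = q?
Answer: 121/9 ≈ 13.444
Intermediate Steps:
Q(V) = 3 + V/3 (Q(V) = 2 + (V - 1*(-3))/3 = 2 + (V + 3)/3 = 2 + (3 + V)/3 = 2 + (1 + V/3) = 3 + V/3)
B(G) = 11/3 (B(G) = 3 + (⅓)*2 = 3 + ⅔ = 11/3)
B(-8)² = (11/3)² = 121/9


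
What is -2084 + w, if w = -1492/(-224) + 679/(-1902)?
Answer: -110649793/53256 ≈ -2077.7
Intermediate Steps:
w = 335711/53256 (w = -1492*(-1/224) + 679*(-1/1902) = 373/56 - 679/1902 = 335711/53256 ≈ 6.3037)
-2084 + w = -2084 + 335711/53256 = -110649793/53256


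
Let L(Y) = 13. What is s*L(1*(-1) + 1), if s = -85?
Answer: -1105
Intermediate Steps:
s*L(1*(-1) + 1) = -85*13 = -1105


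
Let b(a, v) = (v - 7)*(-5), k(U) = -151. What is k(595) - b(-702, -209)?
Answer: -1231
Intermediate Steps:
b(a, v) = 35 - 5*v (b(a, v) = (-7 + v)*(-5) = 35 - 5*v)
k(595) - b(-702, -209) = -151 - (35 - 5*(-209)) = -151 - (35 + 1045) = -151 - 1*1080 = -151 - 1080 = -1231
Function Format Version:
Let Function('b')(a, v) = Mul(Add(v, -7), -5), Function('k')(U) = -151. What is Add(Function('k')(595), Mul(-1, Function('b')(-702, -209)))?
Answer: -1231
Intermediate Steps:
Function('b')(a, v) = Add(35, Mul(-5, v)) (Function('b')(a, v) = Mul(Add(-7, v), -5) = Add(35, Mul(-5, v)))
Add(Function('k')(595), Mul(-1, Function('b')(-702, -209))) = Add(-151, Mul(-1, Add(35, Mul(-5, -209)))) = Add(-151, Mul(-1, Add(35, 1045))) = Add(-151, Mul(-1, 1080)) = Add(-151, -1080) = -1231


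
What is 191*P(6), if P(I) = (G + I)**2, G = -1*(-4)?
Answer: 19100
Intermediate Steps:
G = 4
P(I) = (4 + I)**2
191*P(6) = 191*(4 + 6)**2 = 191*10**2 = 191*100 = 19100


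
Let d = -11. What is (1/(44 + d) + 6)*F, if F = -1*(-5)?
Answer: 995/33 ≈ 30.152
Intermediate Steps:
F = 5
(1/(44 + d) + 6)*F = (1/(44 - 11) + 6)*5 = (1/33 + 6)*5 = (199/33)*5 = 995/33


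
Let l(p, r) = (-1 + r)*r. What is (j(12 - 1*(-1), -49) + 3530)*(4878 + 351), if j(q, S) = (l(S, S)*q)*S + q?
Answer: -8142112503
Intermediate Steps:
l(p, r) = r*(-1 + r)
j(q, S) = q + q*S²*(-1 + S) (j(q, S) = ((S*(-1 + S))*q)*S + q = (S*q*(-1 + S))*S + q = q*S²*(-1 + S) + q = q + q*S²*(-1 + S))
(j(12 - 1*(-1), -49) + 3530)*(4878 + 351) = ((12 - 1*(-1))*(1 + (-49)²*(-1 - 49)) + 3530)*(4878 + 351) = ((12 + 1)*(1 + 2401*(-50)) + 3530)*5229 = (13*(1 - 120050) + 3530)*5229 = (13*(-120049) + 3530)*5229 = (-1560637 + 3530)*5229 = -1557107*5229 = -8142112503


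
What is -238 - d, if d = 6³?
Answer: -454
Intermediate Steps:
d = 216
-238 - d = -238 - 1*216 = -238 - 216 = -454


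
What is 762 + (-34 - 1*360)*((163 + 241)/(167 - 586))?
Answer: 478454/419 ≈ 1141.9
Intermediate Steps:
762 + (-34 - 1*360)*((163 + 241)/(167 - 586)) = 762 + (-34 - 360)*(404/(-419)) = 762 - 159176*(-1)/419 = 762 - 394*(-404/419) = 762 + 159176/419 = 478454/419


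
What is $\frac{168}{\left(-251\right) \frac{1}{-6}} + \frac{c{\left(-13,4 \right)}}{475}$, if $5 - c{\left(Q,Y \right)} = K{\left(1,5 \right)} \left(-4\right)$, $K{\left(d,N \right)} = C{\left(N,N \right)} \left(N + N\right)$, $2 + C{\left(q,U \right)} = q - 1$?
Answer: $\frac{100027}{23845} \approx 4.1949$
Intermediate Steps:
$C{\left(q,U \right)} = -3 + q$ ($C{\left(q,U \right)} = -2 + \left(q - 1\right) = -2 + \left(-1 + q\right) = -3 + q$)
$K{\left(d,N \right)} = 2 N \left(-3 + N\right)$ ($K{\left(d,N \right)} = \left(-3 + N\right) \left(N + N\right) = \left(-3 + N\right) 2 N = 2 N \left(-3 + N\right)$)
$c{\left(Q,Y \right)} = 85$ ($c{\left(Q,Y \right)} = 5 - 2 \cdot 5 \left(-3 + 5\right) \left(-4\right) = 5 - 2 \cdot 5 \cdot 2 \left(-4\right) = 5 - 20 \left(-4\right) = 5 - -80 = 5 + 80 = 85$)
$\frac{168}{\left(-251\right) \frac{1}{-6}} + \frac{c{\left(-13,4 \right)}}{475} = \frac{168}{\left(-251\right) \frac{1}{-6}} + \frac{85}{475} = \frac{168}{\left(-251\right) \left(- \frac{1}{6}\right)} + 85 \cdot \frac{1}{475} = \frac{168}{\frac{251}{6}} + \frac{17}{95} = 168 \cdot \frac{6}{251} + \frac{17}{95} = \frac{1008}{251} + \frac{17}{95} = \frac{100027}{23845}$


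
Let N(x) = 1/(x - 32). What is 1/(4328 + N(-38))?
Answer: 70/302959 ≈ 0.00023105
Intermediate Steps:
N(x) = 1/(-32 + x)
1/(4328 + N(-38)) = 1/(4328 + 1/(-32 - 38)) = 1/(4328 + 1/(-70)) = 1/(4328 - 1/70) = 1/(302959/70) = 70/302959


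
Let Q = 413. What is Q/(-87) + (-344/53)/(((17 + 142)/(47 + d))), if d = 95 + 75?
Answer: -1108303/81461 ≈ -13.605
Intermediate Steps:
d = 170
Q/(-87) + (-344/53)/(((17 + 142)/(47 + d))) = 413/(-87) + (-344/53)/(((17 + 142)/(47 + 170))) = 413*(-1/87) + (-344*1/53)/((159/217)) = -413/87 - 344/(53*(159*(1/217))) = -413/87 - 344/(53*159/217) = -413/87 - 344/53*217/159 = -413/87 - 74648/8427 = -1108303/81461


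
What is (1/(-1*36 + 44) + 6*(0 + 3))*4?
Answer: 145/2 ≈ 72.500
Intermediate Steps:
(1/(-1*36 + 44) + 6*(0 + 3))*4 = (1/(-36 + 44) + 6*3)*4 = (1/8 + 18)*4 = (⅛ + 18)*4 = (145/8)*4 = 145/2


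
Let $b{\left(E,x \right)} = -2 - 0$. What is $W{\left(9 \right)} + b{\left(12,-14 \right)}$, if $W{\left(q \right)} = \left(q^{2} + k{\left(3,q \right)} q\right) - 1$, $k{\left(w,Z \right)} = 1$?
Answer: $87$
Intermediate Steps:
$b{\left(E,x \right)} = -2$ ($b{\left(E,x \right)} = -2 + 0 = -2$)
$W{\left(q \right)} = -1 + q + q^{2}$ ($W{\left(q \right)} = \left(q^{2} + 1 q\right) - 1 = \left(q^{2} + q\right) - 1 = \left(q + q^{2}\right) - 1 = -1 + q + q^{2}$)
$W{\left(9 \right)} + b{\left(12,-14 \right)} = \left(-1 + 9 + 9^{2}\right) - 2 = \left(-1 + 9 + 81\right) - 2 = 89 - 2 = 87$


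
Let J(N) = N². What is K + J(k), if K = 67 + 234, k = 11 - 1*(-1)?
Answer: 445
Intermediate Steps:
k = 12 (k = 11 + 1 = 12)
K = 301
K + J(k) = 301 + 12² = 301 + 144 = 445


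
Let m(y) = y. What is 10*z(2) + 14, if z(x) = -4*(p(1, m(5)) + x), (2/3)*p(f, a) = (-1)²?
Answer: -126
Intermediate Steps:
p(f, a) = 3/2 (p(f, a) = (3/2)*(-1)² = (3/2)*1 = 3/2)
z(x) = -6 - 4*x (z(x) = -4*(3/2 + x) = -6 - 4*x)
10*z(2) + 14 = 10*(-6 - 4*2) + 14 = 10*(-6 - 8) + 14 = 10*(-14) + 14 = -140 + 14 = -126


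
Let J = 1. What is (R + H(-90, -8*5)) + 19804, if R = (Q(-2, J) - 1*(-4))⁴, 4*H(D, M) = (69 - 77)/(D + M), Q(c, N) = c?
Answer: 1288301/65 ≈ 19820.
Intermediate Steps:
H(D, M) = -2/(D + M) (H(D, M) = ((69 - 77)/(D + M))/4 = (-8/(D + M))/4 = -2/(D + M))
R = 16 (R = (-2 - 1*(-4))⁴ = (-2 + 4)⁴ = 2⁴ = 16)
(R + H(-90, -8*5)) + 19804 = (16 - 2/(-90 - 8*5)) + 19804 = (16 - 2/(-90 - 40)) + 19804 = (16 - 2/(-130)) + 19804 = (16 - 2*(-1/130)) + 19804 = (16 + 1/65) + 19804 = 1041/65 + 19804 = 1288301/65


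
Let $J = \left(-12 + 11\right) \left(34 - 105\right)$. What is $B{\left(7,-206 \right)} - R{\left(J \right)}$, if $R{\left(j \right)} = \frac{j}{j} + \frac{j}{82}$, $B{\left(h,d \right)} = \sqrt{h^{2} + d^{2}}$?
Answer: $- \frac{153}{82} + \sqrt{42485} \approx 204.25$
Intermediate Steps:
$B{\left(h,d \right)} = \sqrt{d^{2} + h^{2}}$
$J = 71$ ($J = \left(-1\right) \left(-71\right) = 71$)
$R{\left(j \right)} = 1 + \frac{j}{82}$ ($R{\left(j \right)} = 1 + j \frac{1}{82} = 1 + \frac{j}{82}$)
$B{\left(7,-206 \right)} - R{\left(J \right)} = \sqrt{\left(-206\right)^{2} + 7^{2}} - \left(1 + \frac{1}{82} \cdot 71\right) = \sqrt{42436 + 49} - \left(1 + \frac{71}{82}\right) = \sqrt{42485} - \frac{153}{82} = - \frac{153}{82} + \sqrt{42485}$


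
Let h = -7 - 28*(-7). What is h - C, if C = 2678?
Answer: -2489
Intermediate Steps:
h = 189 (h = -7 + 196 = 189)
h - C = 189 - 1*2678 = 189 - 2678 = -2489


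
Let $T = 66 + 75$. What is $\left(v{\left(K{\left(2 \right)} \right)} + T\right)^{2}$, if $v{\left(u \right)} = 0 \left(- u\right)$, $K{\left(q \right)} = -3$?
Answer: $19881$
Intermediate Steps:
$v{\left(u \right)} = 0$
$T = 141$
$\left(v{\left(K{\left(2 \right)} \right)} + T\right)^{2} = \left(0 + 141\right)^{2} = 141^{2} = 19881$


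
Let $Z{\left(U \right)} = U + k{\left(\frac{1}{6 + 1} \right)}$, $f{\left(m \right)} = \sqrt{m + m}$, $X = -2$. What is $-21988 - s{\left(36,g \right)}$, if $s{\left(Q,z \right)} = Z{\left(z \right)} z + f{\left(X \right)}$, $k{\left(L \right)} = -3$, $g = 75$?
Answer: $-27388 - 2 i \approx -27388.0 - 2.0 i$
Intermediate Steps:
$f{\left(m \right)} = \sqrt{2} \sqrt{m}$ ($f{\left(m \right)} = \sqrt{2 m} = \sqrt{2} \sqrt{m}$)
$Z{\left(U \right)} = -3 + U$ ($Z{\left(U \right)} = U - 3 = -3 + U$)
$s{\left(Q,z \right)} = 2 i + z \left(-3 + z\right)$ ($s{\left(Q,z \right)} = \left(-3 + z\right) z + \sqrt{2} \sqrt{-2} = z \left(-3 + z\right) + \sqrt{2} i \sqrt{2} = z \left(-3 + z\right) + 2 i = 2 i + z \left(-3 + z\right)$)
$-21988 - s{\left(36,g \right)} = -21988 - \left(2 i + 75 \left(-3 + 75\right)\right) = -21988 - \left(2 i + 75 \cdot 72\right) = -21988 - \left(2 i + 5400\right) = -21988 - \left(5400 + 2 i\right) = -27388 - 2 i$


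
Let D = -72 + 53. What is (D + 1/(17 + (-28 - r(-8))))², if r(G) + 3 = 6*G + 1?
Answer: 547600/1521 ≈ 360.03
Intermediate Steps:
r(G) = -2 + 6*G (r(G) = -3 + (6*G + 1) = -3 + (1 + 6*G) = -2 + 6*G)
D = -19
(D + 1/(17 + (-28 - r(-8))))² = (-19 + 1/(17 + (-28 - (-2 + 6*(-8)))))² = (-19 + 1/(17 + (-28 - (-2 - 48))))² = (-19 + 1/(17 + (-28 - 1*(-50))))² = (-19 + 1/(17 + (-28 + 50)))² = (-19 + 1/(17 + 22))² = (-19 + 1/39)² = (-740/39)² = 547600/1521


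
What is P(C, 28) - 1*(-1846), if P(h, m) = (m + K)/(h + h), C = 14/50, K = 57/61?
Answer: 1620609/854 ≈ 1897.7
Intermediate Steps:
K = 57/61 (K = 57*(1/61) = 57/61 ≈ 0.93443)
C = 7/25 (C = 14*(1/50) = 7/25 ≈ 0.28000)
P(h, m) = (57/61 + m)/(2*h) (P(h, m) = (m + 57/61)/(h + h) = (57/61 + m)/((2*h)) = (57/61 + m)*(1/(2*h)) = (57/61 + m)/(2*h))
P(C, 28) - 1*(-1846) = (57 + 61*28)/(122*(7/25)) - 1*(-1846) = (1/122)*(25/7)*(57 + 1708) + 1846 = (1/122)*(25/7)*1765 + 1846 = 44125/854 + 1846 = 1620609/854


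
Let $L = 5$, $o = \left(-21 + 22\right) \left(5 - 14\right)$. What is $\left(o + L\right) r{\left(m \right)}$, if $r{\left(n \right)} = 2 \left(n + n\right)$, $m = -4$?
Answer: $64$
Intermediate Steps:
$o = -9$ ($o = 1 \left(-9\right) = -9$)
$r{\left(n \right)} = 4 n$ ($r{\left(n \right)} = 2 \cdot 2 n = 4 n$)
$\left(o + L\right) r{\left(m \right)} = \left(-9 + 5\right) 4 \left(-4\right) = \left(-4\right) \left(-16\right) = 64$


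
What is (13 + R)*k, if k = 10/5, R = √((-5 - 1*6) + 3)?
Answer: 26 + 4*I*√2 ≈ 26.0 + 5.6569*I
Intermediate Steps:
R = 2*I*√2 (R = √((-5 - 6) + 3) = √(-11 + 3) = √(-8) = 2*I*√2 ≈ 2.8284*I)
k = 2 (k = 10*(⅕) = 2)
(13 + R)*k = (13 + 2*I*√2)*2 = 26 + 4*I*√2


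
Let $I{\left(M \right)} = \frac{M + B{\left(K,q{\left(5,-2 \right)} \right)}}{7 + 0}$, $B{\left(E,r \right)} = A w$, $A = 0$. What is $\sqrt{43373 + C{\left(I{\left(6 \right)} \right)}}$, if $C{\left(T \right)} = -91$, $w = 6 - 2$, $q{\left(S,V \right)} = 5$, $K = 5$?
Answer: $\sqrt{43282} \approx 208.04$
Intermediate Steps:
$w = 4$
$B{\left(E,r \right)} = 0$ ($B{\left(E,r \right)} = 0 \cdot 4 = 0$)
$I{\left(M \right)} = \frac{M}{7}$ ($I{\left(M \right)} = \frac{M + 0}{7 + 0} = \frac{M}{7}$)
$\sqrt{43373 + C{\left(I{\left(6 \right)} \right)}} = \sqrt{43373 - 91} = \sqrt{43282}$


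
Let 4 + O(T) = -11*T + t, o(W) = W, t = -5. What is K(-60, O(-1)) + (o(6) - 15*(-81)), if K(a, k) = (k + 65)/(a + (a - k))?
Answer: 148895/122 ≈ 1220.5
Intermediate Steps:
O(T) = -9 - 11*T (O(T) = -4 + (-11*T - 5) = -4 + (-5 - 11*T) = -9 - 11*T)
K(a, k) = (65 + k)/(-k + 2*a)
K(-60, O(-1)) + (o(6) - 15*(-81)) = (65 + (-9 - 11*(-1)))/(-(-9 - 11*(-1)) + 2*(-60)) + (6 - 15*(-81)) = (65 + (-9 + 11))/(-(-9 + 11) - 120) + (6 + 1215) = (65 + 2)/(-1*2 - 120) + 1221 = 67/(-2 - 120) + 1221 = 67/(-122) + 1221 = -1/122*67 + 1221 = -67/122 + 1221 = 148895/122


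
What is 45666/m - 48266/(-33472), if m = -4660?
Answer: -162951599/19497440 ≈ -8.3576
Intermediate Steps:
45666/m - 48266/(-33472) = 45666/(-4660) - 48266/(-33472) = 45666*(-1/4660) - 48266*(-1/33472) = -22833/2330 + 24133/16736 = -162951599/19497440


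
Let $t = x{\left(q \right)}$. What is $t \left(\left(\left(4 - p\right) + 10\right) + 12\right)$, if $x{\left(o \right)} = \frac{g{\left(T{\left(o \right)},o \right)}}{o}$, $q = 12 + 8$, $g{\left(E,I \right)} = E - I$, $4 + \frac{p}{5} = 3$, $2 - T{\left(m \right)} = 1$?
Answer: $- \frac{589}{20} \approx -29.45$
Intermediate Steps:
$T{\left(m \right)} = 1$ ($T{\left(m \right)} = 2 - 1 = 1$)
$p = -5$ ($p = -20 + 5 \cdot 3 = -20 + 15 = -5$)
$q = 20$
$x{\left(o \right)} = \frac{1 - o}{o}$
$t = - \frac{19}{20}$ ($t = \frac{1 - 20}{20} = \frac{1}{20} \left(-19\right) = - \frac{19}{20} \approx -0.95$)
$t \left(\left(\left(4 - p\right) + 10\right) + 12\right) = - \frac{19 \left(\left(\left(4 - -5\right) + 10\right) + 12\right)}{20} = - \frac{19 \left(\left(\left(4 + 5\right) + 10\right) + 12\right)}{20} = - \frac{19 \left(\left(9 + 10\right) + 12\right)}{20} = - \frac{19 \left(19 + 12\right)}{20} = \left(- \frac{19}{20}\right) 31 = - \frac{589}{20}$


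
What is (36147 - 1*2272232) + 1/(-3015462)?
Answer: -6742829346271/3015462 ≈ -2.2361e+6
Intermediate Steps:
(36147 - 1*2272232) + 1/(-3015462) = (36147 - 2272232) - 1/3015462 = -2236085 - 1/3015462 = -6742829346271/3015462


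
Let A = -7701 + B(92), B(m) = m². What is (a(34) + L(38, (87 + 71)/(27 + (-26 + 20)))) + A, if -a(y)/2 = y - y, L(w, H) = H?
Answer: 16181/21 ≈ 770.52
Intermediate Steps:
A = 763 (A = -7701 + 92² = -7701 + 8464 = 763)
a(y) = 0 (a(y) = -2*(y - y) = -2*0 = 0)
(a(34) + L(38, (87 + 71)/(27 + (-26 + 20)))) + A = (0 + (87 + 71)/(27 + (-26 + 20))) + 763 = (0 + 158/(27 - 6)) + 763 = (0 + 158/21) + 763 = 158/21 + 763 = 16181/21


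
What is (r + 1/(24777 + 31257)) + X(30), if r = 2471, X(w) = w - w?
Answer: 138460015/56034 ≈ 2471.0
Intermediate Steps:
X(w) = 0
(r + 1/(24777 + 31257)) + X(30) = (2471 + 1/(24777 + 31257)) + 0 = (2471 + 1/56034) + 0 = 138460015/56034 + 0 = 138460015/56034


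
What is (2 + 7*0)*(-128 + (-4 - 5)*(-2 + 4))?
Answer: -292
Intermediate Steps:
(2 + 7*0)*(-128 + (-4 - 5)*(-2 + 4)) = (2 + 0)*(-128 - 9*2) = 2*(-128 - 18) = 2*(-146) = -292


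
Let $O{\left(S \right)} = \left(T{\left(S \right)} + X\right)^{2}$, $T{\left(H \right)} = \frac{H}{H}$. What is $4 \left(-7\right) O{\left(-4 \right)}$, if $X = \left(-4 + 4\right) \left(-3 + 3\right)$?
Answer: $-28$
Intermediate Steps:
$X = 0$ ($X = 0 \cdot 0 = 0$)
$T{\left(H \right)} = 1$
$O{\left(S \right)} = 1$ ($O{\left(S \right)} = \left(1 + 0\right)^{2} = 1^{2} = 1$)
$4 \left(-7\right) O{\left(-4 \right)} = 4 \left(-7\right) 1 = \left(-28\right) 1 = -28$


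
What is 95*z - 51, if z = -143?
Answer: -13636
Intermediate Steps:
95*z - 51 = 95*(-143) - 51 = -13585 - 51 = -13636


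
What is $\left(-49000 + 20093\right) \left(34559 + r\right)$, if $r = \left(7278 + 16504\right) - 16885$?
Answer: $-1198368592$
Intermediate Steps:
$r = 6897$ ($r = 23782 - 16885 = 6897$)
$\left(-49000 + 20093\right) \left(34559 + r\right) = \left(-49000 + 20093\right) \left(34559 + 6897\right) = \left(-28907\right) 41456 = -1198368592$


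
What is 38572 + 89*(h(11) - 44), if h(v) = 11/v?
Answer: 34745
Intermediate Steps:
38572 + 89*(h(11) - 44) = 38572 + 89*(11/11 - 44) = 38572 + 89*(11*(1/11) - 44) = 38572 + 89*(1 - 44) = 38572 + 89*(-43) = 38572 - 3827 = 34745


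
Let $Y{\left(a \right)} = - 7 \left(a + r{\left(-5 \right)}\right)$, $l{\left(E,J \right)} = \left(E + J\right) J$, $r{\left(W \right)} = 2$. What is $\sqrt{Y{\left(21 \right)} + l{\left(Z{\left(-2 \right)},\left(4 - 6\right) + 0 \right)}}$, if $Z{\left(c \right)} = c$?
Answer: $3 i \sqrt{17} \approx 12.369 i$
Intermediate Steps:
$l{\left(E,J \right)} = J \left(E + J\right)$
$Y{\left(a \right)} = -14 - 7 a$ ($Y{\left(a \right)} = - 7 \left(a + 2\right) = - 7 \left(2 + a\right) = -14 - 7 a$)
$\sqrt{Y{\left(21 \right)} + l{\left(Z{\left(-2 \right)},\left(4 - 6\right) + 0 \right)}} = \sqrt{\left(-14 - 147\right) + \left(\left(4 - 6\right) + 0\right) \left(-2 + \left(\left(4 - 6\right) + 0\right)\right)} = \sqrt{\left(-14 - 147\right) + \left(-2 + 0\right) \left(-2 + \left(-2 + 0\right)\right)} = \sqrt{-161 - 2 \left(-2 - 2\right)} = \sqrt{-161 - -8} = \sqrt{-161 + 8} = \sqrt{-153} = 3 i \sqrt{17}$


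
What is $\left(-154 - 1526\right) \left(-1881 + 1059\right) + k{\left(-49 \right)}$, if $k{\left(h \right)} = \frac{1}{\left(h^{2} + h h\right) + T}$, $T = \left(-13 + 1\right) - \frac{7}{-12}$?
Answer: $\frac{79387247532}{57487} \approx 1.381 \cdot 10^{6}$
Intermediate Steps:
$T = - \frac{137}{12}$ ($T = -12 - - \frac{7}{12} = -12 + \frac{7}{12} = - \frac{137}{12} \approx -11.417$)
$k{\left(h \right)} = \frac{1}{- \frac{137}{12} + 2 h^{2}}$ ($k{\left(h \right)} = \frac{1}{\left(h^{2} + h h\right) - \frac{137}{12}} = \frac{1}{\left(h^{2} + h^{2}\right) - \frac{137}{12}} = \frac{1}{2 h^{2} - \frac{137}{12}} = \frac{1}{- \frac{137}{12} + 2 h^{2}}$)
$\left(-154 - 1526\right) \left(-1881 + 1059\right) + k{\left(-49 \right)} = \left(-154 - 1526\right) \left(-1881 + 1059\right) + \frac{12}{-137 + 24 \left(-49\right)^{2}} = \left(-1680\right) \left(-822\right) + \frac{12}{-137 + 24 \cdot 2401} = 1380960 + \frac{12}{-137 + 57624} = 1380960 + \frac{12}{57487} = \frac{79387247532}{57487}$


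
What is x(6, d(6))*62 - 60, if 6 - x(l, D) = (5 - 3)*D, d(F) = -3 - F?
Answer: 1428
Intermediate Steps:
x(l, D) = 6 - 2*D (x(l, D) = 6 - (5 - 3)*D = 6 - 2*D)
x(6, d(6))*62 - 60 = (6 - 2*(-3 - 1*6))*62 - 60 = (6 - 2*(-3 - 6))*62 - 60 = (6 - 2*(-9))*62 - 60 = (6 + 18)*62 - 60 = 24*62 - 60 = 1488 - 60 = 1428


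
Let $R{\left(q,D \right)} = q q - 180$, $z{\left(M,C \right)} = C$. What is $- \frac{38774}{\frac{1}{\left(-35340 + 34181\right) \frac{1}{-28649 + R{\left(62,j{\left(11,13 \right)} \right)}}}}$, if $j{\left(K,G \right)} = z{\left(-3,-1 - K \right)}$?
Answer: $- \frac{2365214}{1315} \approx -1798.6$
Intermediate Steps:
$j{\left(K,G \right)} = -1 - K$
$R{\left(q,D \right)} = -180 + q^{2}$ ($R{\left(q,D \right)} = q^{2} - 180 = -180 + q^{2}$)
$- \frac{38774}{\frac{1}{\left(-35340 + 34181\right) \frac{1}{-28649 + R{\left(62,j{\left(11,13 \right)} \right)}}}} = - \frac{38774}{\frac{1}{\left(-35340 + 34181\right) \frac{1}{-28649 - \left(180 - 62^{2}\right)}}} = - \frac{38774}{\frac{1}{\left(-1159\right) \frac{1}{-28649 + \left(-180 + 3844\right)}}} = - \frac{38774}{\frac{1}{\left(-1159\right) \frac{1}{-28649 + 3664}}} = - \frac{38774}{\frac{1}{\left(-1159\right) \frac{1}{-24985}}} = - \frac{38774}{\frac{1}{\left(-1159\right) \left(- \frac{1}{24985}\right)}} = - \frac{38774}{\frac{1}{\frac{61}{1315}}} = - \frac{38774}{\frac{1315}{61}} = \left(-38774\right) \frac{61}{1315} = - \frac{2365214}{1315}$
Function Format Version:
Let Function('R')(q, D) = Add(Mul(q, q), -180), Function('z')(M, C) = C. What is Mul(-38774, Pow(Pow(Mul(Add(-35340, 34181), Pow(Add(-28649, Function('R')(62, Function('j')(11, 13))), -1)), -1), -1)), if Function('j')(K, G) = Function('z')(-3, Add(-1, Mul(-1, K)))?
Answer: Rational(-2365214, 1315) ≈ -1798.6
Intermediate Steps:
Function('j')(K, G) = Add(-1, Mul(-1, K))
Function('R')(q, D) = Add(-180, Pow(q, 2)) (Function('R')(q, D) = Add(Pow(q, 2), -180) = Add(-180, Pow(q, 2)))
Mul(-38774, Pow(Pow(Mul(Add(-35340, 34181), Pow(Add(-28649, Function('R')(62, Function('j')(11, 13))), -1)), -1), -1)) = Mul(-38774, Pow(Pow(Mul(Add(-35340, 34181), Pow(Add(-28649, Add(-180, Pow(62, 2))), -1)), -1), -1)) = Mul(-38774, Pow(Pow(Mul(-1159, Pow(Add(-28649, Add(-180, 3844)), -1)), -1), -1)) = Mul(-38774, Pow(Pow(Mul(-1159, Pow(Add(-28649, 3664), -1)), -1), -1)) = Mul(-38774, Pow(Pow(Mul(-1159, Pow(-24985, -1)), -1), -1)) = Mul(-38774, Pow(Pow(Mul(-1159, Rational(-1, 24985)), -1), -1)) = Mul(-38774, Pow(Pow(Rational(61, 1315), -1), -1)) = Mul(-38774, Pow(Rational(1315, 61), -1)) = Mul(-38774, Rational(61, 1315)) = Rational(-2365214, 1315)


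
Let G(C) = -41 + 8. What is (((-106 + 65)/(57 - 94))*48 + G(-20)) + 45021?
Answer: 1666524/37 ≈ 45041.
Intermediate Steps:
G(C) = -33
(((-106 + 65)/(57 - 94))*48 + G(-20)) + 45021 = (((-106 + 65)/(57 - 94))*48 - 33) + 45021 = (-41/(-37)*48 - 33) + 45021 = (-41*(-1/37)*48 - 33) + 45021 = ((41/37)*48 - 33) + 45021 = (1968/37 - 33) + 45021 = 747/37 + 45021 = 1666524/37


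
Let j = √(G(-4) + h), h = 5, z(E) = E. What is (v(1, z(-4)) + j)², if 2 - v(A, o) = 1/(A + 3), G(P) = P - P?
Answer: 129/16 + 7*√5/2 ≈ 15.889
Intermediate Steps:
G(P) = 0
v(A, o) = 2 - 1/(3 + A) (v(A, o) = 2 - 1/(A + 3) = 2 - 1/(3 + A))
j = √5 (j = √(0 + 5) = √5 ≈ 2.2361)
(v(1, z(-4)) + j)² = ((5 + 2*1)/(3 + 1) + √5)² = ((5 + 2)/4 + √5)² = ((¼)*7 + √5)² = (7/4 + √5)²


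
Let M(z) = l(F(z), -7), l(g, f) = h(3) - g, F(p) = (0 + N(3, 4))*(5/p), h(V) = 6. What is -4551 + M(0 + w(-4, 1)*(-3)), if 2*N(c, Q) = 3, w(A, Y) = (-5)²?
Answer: -45449/10 ≈ -4544.9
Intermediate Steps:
w(A, Y) = 25
N(c, Q) = 3/2 (N(c, Q) = (½)*3 = 3/2)
F(p) = 15/(2*p) (F(p) = (0 + 3/2)*(5/p) = 3*(5/p)/2 = 15/(2*p))
l(g, f) = 6 - g
M(z) = 6 - 15/(2*z)
-4551 + M(0 + w(-4, 1)*(-3)) = -4551 + (6 - 15/(2*(0 + 25*(-3)))) = -4551 + (6 - 15/(2*(0 - 75))) = -4551 + (6 - 15/2/(-75)) = -4551 + (6 - 15/2*(-1/75)) = -4551 + (6 + ⅒) = -4551 + 61/10 = -45449/10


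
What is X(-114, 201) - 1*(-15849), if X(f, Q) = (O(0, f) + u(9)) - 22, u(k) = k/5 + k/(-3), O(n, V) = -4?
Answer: 79109/5 ≈ 15822.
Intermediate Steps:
u(k) = -2*k/15 (u(k) = k*(⅕) + k*(-⅓) = k/5 - k/3 = -2*k/15)
X(f, Q) = -136/5 (X(f, Q) = (-4 - 2/15*9) - 22 = (-4 - 6/5) - 22 = -26/5 - 22 = -136/5)
X(-114, 201) - 1*(-15849) = -136/5 - 1*(-15849) = -136/5 + 15849 = 79109/5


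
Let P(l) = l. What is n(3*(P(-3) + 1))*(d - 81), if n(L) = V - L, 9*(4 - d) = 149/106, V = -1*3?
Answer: -73607/318 ≈ -231.47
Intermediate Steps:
V = -3
d = 3667/954 (d = 4 - 149/(9*106) = 4 - 1/9*149/106 = 4 - 149/954 = 3667/954 ≈ 3.8438)
n(L) = -3 - L
n(3*(P(-3) + 1))*(d - 81) = (-3 - 3*(-3 + 1))*(3667/954 - 81) = (-3 - 3*(-2))*(-73607/954) = (-3 - 1*(-6))*(-73607/954) = (-3 + 6)*(-73607/954) = 3*(-73607/954) = -73607/318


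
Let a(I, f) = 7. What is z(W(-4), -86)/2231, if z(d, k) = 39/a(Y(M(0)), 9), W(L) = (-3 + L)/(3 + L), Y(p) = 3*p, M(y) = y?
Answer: 39/15617 ≈ 0.0024973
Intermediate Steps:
W(L) = (-3 + L)/(3 + L)
z(d, k) = 39/7
z(W(-4), -86)/2231 = (39/7)/2231 = (39/7)*(1/2231) = 39/15617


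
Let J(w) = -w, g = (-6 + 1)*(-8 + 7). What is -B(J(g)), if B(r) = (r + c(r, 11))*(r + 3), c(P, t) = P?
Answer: -20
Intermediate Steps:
g = 5 (g = -5*(-1) = 5)
B(r) = 2*r*(3 + r) (B(r) = (r + r)*(r + 3) = (2*r)*(3 + r) = 2*r*(3 + r))
-B(J(g)) = -2*(-1*5)*(3 - 1*5) = -2*(-5)*(3 - 5) = -2*(-5)*(-2) = -1*20 = -20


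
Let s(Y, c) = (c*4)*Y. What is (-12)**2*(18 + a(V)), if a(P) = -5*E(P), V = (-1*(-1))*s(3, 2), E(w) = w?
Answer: -14688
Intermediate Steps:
s(Y, c) = 4*Y*c (s(Y, c) = (4*c)*Y = 4*Y*c)
V = 24 (V = (-1*(-1))*(4*3*2) = 1*24 = 24)
a(P) = -5*P
(-12)**2*(18 + a(V)) = (-12)**2*(18 - 5*24) = 144*(18 - 120) = 144*(-102) = -14688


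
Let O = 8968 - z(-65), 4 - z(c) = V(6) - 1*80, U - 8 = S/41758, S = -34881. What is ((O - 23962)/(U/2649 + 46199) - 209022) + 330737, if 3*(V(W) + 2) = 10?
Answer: 622009743552687095/5110392402641 ≈ 1.2171e+5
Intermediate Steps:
V(W) = 4/3 (V(W) = -2 + (⅓)*10 = -2 + 10/3 = 4/3)
U = 299183/41758 (U = 8 - 34881/41758 = 299183/41758 ≈ 7.1647)
z(c) = 248/3 (z(c) = 4 - (4/3 - 1*80) = 4 - (4/3 - 80) = 4 - 1*(-236/3) = 4 + 236/3 = 248/3)
O = 26656/3 (O = 8968 - 1*248/3 = 8968 - 248/3 = 26656/3 ≈ 8885.3)
((O - 23962)/(U/2649 + 46199) - 209022) + 330737 = ((26656/3 - 23962)/((299183/41758)/2649 + 46199) - 209022) + 330737 = (-45230/(3*((299183/41758)*(1/2649) + 46199)) - 209022) + 330737 = (-45230/(3*(299183/110616942 + 46199)) - 209022) + 330737 = (-45230/(3*5110392402641/110616942) - 209022) + 330737 = (-45230/3*110616942/5110392402641 - 209022) + 330737 = (-1667734762220/5110392402641 - 209022) + 330737 = -1068186108519589322/5110392402641 + 330737 = 622009743552687095/5110392402641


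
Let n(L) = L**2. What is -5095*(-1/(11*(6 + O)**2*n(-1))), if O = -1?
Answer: 1019/55 ≈ 18.527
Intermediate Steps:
-5095*(-1/(11*(6 + O)**2*n(-1))) = -5095*(-1/(11*(6 - 1)**2)) = -5095/((1*(-11))*5**2) = -5095/((-11*25)) = -5095/(-275) = -5095*(-1/275) = 1019/55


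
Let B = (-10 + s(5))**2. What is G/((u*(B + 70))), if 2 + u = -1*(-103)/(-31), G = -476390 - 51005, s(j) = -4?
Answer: 297259/798 ≈ 372.50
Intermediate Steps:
G = -527395
B = 196 (B = (-10 - 4)**2 = (-14)**2 = 196)
u = -165/31 (u = -2 - 1*(-103)/(-31) = -2 + 103*(-1/31) = -2 - 103/31 = -165/31 ≈ -5.3226)
G/((u*(B + 70))) = -527395*(-31/(165*(196 + 70))) = -527395/((-165/31*266)) = -527395/(-43890/31) = -527395*(-31/43890) = 297259/798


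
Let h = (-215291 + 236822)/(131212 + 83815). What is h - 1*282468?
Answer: -60738225105/215027 ≈ -2.8247e+5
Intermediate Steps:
h = 21531/215027 ≈ 0.10013
h - 1*282468 = 21531/215027 - 1*282468 = 21531/215027 - 282468 = -60738225105/215027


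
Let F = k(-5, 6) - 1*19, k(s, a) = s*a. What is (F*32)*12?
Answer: -18816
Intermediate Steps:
k(s, a) = a*s
F = -49 (F = 6*(-5) - 1*19 = -30 - 19 = -49)
(F*32)*12 = -49*32*12 = -1568*12 = -18816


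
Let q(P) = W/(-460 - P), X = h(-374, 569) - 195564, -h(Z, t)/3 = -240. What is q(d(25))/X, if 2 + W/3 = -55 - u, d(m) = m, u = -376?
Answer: 319/31499780 ≈ 1.0127e-5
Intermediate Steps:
h(Z, t) = 720 (h(Z, t) = -3*(-240) = 720)
W = 957 (W = -6 + 3*(-55 - 1*(-376)) = -6 + 3*(-55 + 376) = -6 + 3*321 = -6 + 963 = 957)
X = -194844 (X = 720 - 195564 = -194844)
q(P) = 957/(-460 - P)
q(d(25))/X = -957/(460 + 25)/(-194844) = -957/485*(-1/194844) = 319/31499780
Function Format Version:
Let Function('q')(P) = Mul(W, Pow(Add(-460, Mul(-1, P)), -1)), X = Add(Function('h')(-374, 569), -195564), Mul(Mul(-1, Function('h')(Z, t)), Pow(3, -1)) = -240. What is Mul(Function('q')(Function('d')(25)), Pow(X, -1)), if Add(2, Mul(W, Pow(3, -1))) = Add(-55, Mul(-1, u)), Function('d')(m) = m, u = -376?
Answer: Rational(319, 31499780) ≈ 1.0127e-5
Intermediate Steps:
Function('h')(Z, t) = 720 (Function('h')(Z, t) = Mul(-3, -240) = 720)
W = 957 (W = Add(-6, Mul(3, Add(-55, Mul(-1, -376)))) = Add(-6, Mul(3, Add(-55, 376))) = Add(-6, Mul(3, 321)) = Add(-6, 963) = 957)
X = -194844 (X = Add(720, -195564) = -194844)
Function('q')(P) = Mul(957, Pow(Add(-460, Mul(-1, P)), -1))
Mul(Function('q')(Function('d')(25)), Pow(X, -1)) = Mul(Mul(-957, Pow(Add(460, 25), -1)), Pow(-194844, -1)) = Mul(Mul(-957, Pow(485, -1)), Rational(-1, 194844)) = Mul(Mul(-957, Rational(1, 485)), Rational(-1, 194844)) = Mul(Rational(-957, 485), Rational(-1, 194844)) = Rational(319, 31499780)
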